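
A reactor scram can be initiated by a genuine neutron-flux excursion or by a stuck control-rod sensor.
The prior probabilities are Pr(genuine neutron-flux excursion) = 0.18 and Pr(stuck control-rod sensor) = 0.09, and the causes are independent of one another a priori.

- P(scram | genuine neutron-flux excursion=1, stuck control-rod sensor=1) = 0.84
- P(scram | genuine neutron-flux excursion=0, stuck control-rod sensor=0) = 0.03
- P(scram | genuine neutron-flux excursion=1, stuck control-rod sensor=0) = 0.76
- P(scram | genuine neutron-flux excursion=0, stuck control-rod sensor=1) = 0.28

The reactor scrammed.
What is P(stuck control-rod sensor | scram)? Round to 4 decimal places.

P(stuck control-rod sensor | scram) ≈ 0.1892

Enumerate the 4 (genuine neutron-flux excursion, stuck control-rod sensor) configurations and weight by the priors:
  P(scram) = 0.03·0.82·0.91 + 0.28·0.82·0.09 + 0.76·0.18·0.91 + 0.84·0.18·0.09
        = 0.022386 + 0.020664 + 0.124488 + 0.013608 = 0.181146
The terms with stuck control-rod sensor present sum to 0.034272, so
  P(stuck control-rod sensor | scram) = 0.034272 / 0.181146 ≈ 0.1892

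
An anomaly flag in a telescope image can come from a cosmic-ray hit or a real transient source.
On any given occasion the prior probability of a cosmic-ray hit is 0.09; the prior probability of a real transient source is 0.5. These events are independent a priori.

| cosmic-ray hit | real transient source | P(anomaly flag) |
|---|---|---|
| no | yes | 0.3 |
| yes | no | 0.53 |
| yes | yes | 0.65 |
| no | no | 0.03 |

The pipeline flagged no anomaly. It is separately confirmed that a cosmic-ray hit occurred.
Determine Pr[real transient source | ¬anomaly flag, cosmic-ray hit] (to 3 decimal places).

Pr[real transient source | ¬anomaly flag, cosmic-ray hit] ≈ 0.427

Numerator (weight on configurations with real transient source): 0.35·0.5 = 0.175000
The normalizing constant is 0.47·0.5 + 0.35·0.5 = 0.410000
P(real transient source | ¬anomaly flag, cosmic-ray hit) = 0.175000/0.410000 ≈ 0.427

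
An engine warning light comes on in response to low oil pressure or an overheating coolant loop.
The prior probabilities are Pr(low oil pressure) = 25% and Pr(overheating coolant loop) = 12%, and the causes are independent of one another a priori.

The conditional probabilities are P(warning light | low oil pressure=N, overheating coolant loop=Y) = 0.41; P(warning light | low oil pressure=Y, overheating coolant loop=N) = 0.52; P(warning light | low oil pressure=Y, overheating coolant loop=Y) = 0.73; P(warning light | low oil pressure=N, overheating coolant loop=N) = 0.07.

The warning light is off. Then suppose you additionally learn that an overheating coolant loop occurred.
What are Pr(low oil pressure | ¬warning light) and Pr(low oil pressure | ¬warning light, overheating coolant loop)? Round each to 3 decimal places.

P(¬warning light) = 0.93*0.75*0.88 + 0.59*0.75*0.12 + 0.48*0.25*0.88 + 0.27*0.25*0.12 = 0.613800 + 0.053100 + 0.105600 + 0.008100 = 0.780600
Restricting to configurations with low oil pressure present: 0.105600 + 0.008100 = 0.113700.
P(low oil pressure | ¬warning light) = 0.113700 / 0.780600 ≈ 0.146

With the extra evidence:
For the numerator, keep only low oil pressure=true terms: 0.27·0.25 = 0.067500
Denominator P(¬warning light | overheating coolant loop): 0.59·0.75 + 0.27·0.25 = 0.510000
P(low oil pressure | ¬warning light, overheating coolant loop) = 0.067500/0.510000 ≈ 0.132

Pr(low oil pressure | ¬warning light) ≈ 0.146; Pr(low oil pressure | ¬warning light, overheating coolant loop) ≈ 0.132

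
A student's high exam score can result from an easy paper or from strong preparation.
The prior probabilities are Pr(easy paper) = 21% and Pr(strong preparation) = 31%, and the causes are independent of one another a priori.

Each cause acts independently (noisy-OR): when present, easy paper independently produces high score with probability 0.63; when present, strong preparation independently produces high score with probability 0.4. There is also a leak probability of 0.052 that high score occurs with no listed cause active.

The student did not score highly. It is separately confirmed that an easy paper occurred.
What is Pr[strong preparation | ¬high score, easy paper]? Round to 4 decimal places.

Under noisy-OR, P(high score | causes) = 1 − (1−0.052)·∏(1−qᵢ) over the active causes.
Sum P(¬high score|·) weighted by the priors over both values of strong preparation:
  P(¬high score | easy paper) = 0.35076·0.69 + 0.210456·0.31
        = 0.242024 + 0.065241 = 0.307265
Configurations with strong preparation contribute 0.065241, so
  P(strong preparation | ¬high score, easy paper) = 0.065241 / 0.307265 ≈ 0.2123

Pr[strong preparation | ¬high score, easy paper] ≈ 0.2123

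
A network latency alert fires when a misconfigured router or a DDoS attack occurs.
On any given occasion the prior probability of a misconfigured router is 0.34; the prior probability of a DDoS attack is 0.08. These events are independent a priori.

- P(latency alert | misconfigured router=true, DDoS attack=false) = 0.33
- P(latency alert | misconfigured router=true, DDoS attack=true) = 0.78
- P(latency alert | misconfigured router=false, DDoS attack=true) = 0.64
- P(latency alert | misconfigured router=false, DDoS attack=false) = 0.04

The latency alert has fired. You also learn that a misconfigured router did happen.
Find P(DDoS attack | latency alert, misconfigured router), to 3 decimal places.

Weight on DDoS attack=true, given the evidence: 0.78*0.08 = 0.062400
Normalizer over all consistent configurations: 0.33*0.92 + 0.78*0.08 = 0.366000
Posterior = 0.062400 / 0.366000 ≈ 0.170

P(DDoS attack | latency alert, misconfigured router) ≈ 0.170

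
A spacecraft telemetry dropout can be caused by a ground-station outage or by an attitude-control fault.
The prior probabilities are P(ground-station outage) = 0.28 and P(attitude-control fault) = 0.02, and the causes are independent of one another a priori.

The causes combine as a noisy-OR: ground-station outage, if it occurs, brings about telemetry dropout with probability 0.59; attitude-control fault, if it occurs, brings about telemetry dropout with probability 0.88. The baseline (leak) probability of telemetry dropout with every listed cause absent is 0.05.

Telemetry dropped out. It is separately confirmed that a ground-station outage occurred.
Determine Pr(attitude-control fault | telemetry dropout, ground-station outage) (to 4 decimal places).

Under noisy-OR, P(telemetry dropout | causes) = 1 − (1−0.05)·∏(1−qᵢ) over the active causes.
Sum P(telemetry dropout|·) weighted by the priors over both values of attitude-control fault:
  P(telemetry dropout | ground-station outage) = 0.6105*0.98 + 0.95326*0.02
        = 0.598290 + 0.019065 = 0.617355
Configurations with attitude-control fault contribute 0.019065, so
  P(attitude-control fault | telemetry dropout, ground-station outage) = 0.019065 / 0.617355 ≈ 0.0309

Pr(attitude-control fault | telemetry dropout, ground-station outage) ≈ 0.0309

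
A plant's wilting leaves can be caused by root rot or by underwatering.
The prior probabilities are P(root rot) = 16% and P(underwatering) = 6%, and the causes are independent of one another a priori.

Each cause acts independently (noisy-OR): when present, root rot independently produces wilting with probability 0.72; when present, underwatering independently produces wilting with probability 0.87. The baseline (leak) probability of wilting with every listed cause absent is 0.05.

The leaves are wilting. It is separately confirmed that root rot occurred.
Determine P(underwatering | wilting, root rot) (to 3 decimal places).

Under noisy-OR, P(wilting | causes) = 1 − (1−0.05)·∏(1−qᵢ) over the active causes.
Sum P(wilting|·) weighted by the priors over both values of underwatering:
  P(wilting | root rot) = 0.734*0.94 + 0.96542*0.06
        = 0.689960 + 0.057925 = 0.747885
Configurations with underwatering contribute 0.057925, so
  P(underwatering | wilting, root rot) = 0.057925 / 0.747885 ≈ 0.077

P(underwatering | wilting, root rot) ≈ 0.077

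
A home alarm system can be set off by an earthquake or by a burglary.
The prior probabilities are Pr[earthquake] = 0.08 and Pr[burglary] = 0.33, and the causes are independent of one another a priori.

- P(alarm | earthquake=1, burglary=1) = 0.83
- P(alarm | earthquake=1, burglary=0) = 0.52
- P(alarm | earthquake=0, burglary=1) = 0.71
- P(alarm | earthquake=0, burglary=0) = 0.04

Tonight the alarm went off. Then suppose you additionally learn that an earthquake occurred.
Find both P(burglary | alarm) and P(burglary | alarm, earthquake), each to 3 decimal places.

Sum P(alarm|·) weighted by the priors over the 4 (earthquake, burglary) configurations:
  P(alarm) = 0.04×0.92×0.67 + 0.71×0.92×0.33 + 0.52×0.08×0.67 + 0.83×0.08×0.33
        = 0.024656 + 0.215556 + 0.027872 + 0.021912 = 0.289996
The terms with burglary present sum to 0.237468, so
  P(burglary | alarm) = 0.237468 / 0.289996 ≈ 0.819

Now also conditioning on earthquake=true:
P(alarm | earthquake) = 0.52×0.67 + 0.83×0.33 = 0.348400 + 0.273900 = 0.622300
Restricting to configurations with burglary present: 0.83×0.33 = 0.273900.
Hence the posterior is 0.273900/0.622300 ≈ 0.440.
This is intercausal reasoning (explaining away): once earthquake accounts for the alarm, burglary becomes less likely.

P(burglary | alarm) ≈ 0.819; P(burglary | alarm, earthquake) ≈ 0.440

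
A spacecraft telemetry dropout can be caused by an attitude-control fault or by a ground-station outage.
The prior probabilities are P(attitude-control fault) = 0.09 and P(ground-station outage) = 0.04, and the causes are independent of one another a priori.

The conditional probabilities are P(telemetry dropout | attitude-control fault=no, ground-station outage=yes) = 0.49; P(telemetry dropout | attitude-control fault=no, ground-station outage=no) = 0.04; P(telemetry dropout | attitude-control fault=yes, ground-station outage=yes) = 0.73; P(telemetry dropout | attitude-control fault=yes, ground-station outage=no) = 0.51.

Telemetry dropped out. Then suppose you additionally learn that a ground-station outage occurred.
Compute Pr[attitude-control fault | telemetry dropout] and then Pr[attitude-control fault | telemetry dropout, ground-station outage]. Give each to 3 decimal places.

Pr[attitude-control fault | telemetry dropout] ≈ 0.469; Pr[attitude-control fault | telemetry dropout, ground-station outage] ≈ 0.128

P(telemetry dropout) = 0.04*0.91*0.96 + 0.49*0.91*0.04 + 0.51*0.09*0.96 + 0.73*0.09*0.04 = 0.034944 + 0.017836 + 0.044064 + 0.002628 = 0.099472
Restricting to configurations with attitude-control fault present: 0.044064 + 0.002628 = 0.046692.
So P(attitude-control fault | telemetry dropout) = 0.046692/0.099472 ≈ 0.469.

Now condition on the additional information:
Numerator (weight on configurations with attitude-control fault): 0.73×0.09 = 0.065700
The normalizing constant is 0.49×0.91 + 0.73×0.09 = 0.511600
P(attitude-control fault | telemetry dropout, ground-station outage) = 0.065700/0.511600 ≈ 0.128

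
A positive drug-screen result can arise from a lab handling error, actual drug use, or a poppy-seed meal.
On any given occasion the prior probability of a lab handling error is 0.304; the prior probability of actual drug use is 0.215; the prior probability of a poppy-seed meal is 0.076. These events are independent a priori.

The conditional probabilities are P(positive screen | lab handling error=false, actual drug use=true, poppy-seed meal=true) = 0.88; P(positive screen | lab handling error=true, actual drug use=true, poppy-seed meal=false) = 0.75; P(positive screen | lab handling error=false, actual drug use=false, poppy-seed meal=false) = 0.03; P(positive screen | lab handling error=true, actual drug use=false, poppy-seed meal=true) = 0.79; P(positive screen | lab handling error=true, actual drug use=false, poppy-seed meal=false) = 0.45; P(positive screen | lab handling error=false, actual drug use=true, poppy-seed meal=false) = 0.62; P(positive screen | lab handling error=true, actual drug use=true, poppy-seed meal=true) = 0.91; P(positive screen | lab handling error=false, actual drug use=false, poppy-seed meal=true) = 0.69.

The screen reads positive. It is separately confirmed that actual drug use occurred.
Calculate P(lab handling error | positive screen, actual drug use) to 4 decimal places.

P(lab handling error | positive screen, actual drug use) ≈ 0.3423

By total probability over the 4 (lab handling error, poppy-seed meal) configurations:
  P(positive screen | actual drug use) = 0.62·0.696·0.924 + 0.88·0.696·0.076 + 0.75·0.304·0.924 + 0.91·0.304·0.076
        = 0.398724 + 0.046548 + 0.210672 + 0.021025 = 0.676969
Keeping only the lab handling error-present terms gives 0.231697, so
  P(lab handling error | positive screen, actual drug use) = 0.231697 / 0.676969 ≈ 0.3423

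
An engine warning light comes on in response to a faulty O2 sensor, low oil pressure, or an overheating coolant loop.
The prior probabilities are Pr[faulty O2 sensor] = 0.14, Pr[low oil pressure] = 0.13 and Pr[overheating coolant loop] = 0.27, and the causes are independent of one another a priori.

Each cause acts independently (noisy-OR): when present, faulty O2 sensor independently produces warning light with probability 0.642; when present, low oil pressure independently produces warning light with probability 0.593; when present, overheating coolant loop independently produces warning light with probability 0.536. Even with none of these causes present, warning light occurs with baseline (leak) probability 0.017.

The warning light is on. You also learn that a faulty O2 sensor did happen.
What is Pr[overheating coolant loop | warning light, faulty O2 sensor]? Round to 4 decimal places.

Under noisy-OR, P(warning light | causes) = 1 − (1−0.017)·∏(1−qᵢ) over the active causes.
P(warning light | faulty O2 sensor) = 0.648086*0.87*0.73 + 0.836712*0.87*0.27 + 0.856771*0.13*0.73 + 0.933542*0.13*0.27 = 0.411599 + 0.196544 + 0.081308 + 0.032767 = 0.722218
Restricting to configurations with overheating coolant loop present: 0.196544 + 0.032767 = 0.229311.
P(overheating coolant loop | warning light, faulty O2 sensor) = 0.229311 / 0.722218 ≈ 0.3175

Pr[overheating coolant loop | warning light, faulty O2 sensor] ≈ 0.3175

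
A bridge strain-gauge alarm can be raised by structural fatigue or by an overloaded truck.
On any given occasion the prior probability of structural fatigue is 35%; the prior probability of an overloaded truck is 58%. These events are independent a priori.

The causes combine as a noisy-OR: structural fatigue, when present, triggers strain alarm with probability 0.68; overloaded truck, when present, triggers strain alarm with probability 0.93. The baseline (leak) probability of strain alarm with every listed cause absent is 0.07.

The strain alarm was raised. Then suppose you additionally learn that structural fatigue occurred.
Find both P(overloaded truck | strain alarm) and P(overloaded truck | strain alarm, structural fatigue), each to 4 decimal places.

P(overloaded truck | strain alarm) ≈ 0.8183; P(overloaded truck | strain alarm, structural fatigue) ≈ 0.6581

Under noisy-OR, P(strain alarm | causes) = 1 − (1−0.07)·∏(1−qᵢ) over the active causes.
Enumerate the 4 (structural fatigue, overloaded truck) configurations and weight by the priors:
  P(strain alarm) = 0.07×0.65×0.42 + 0.9349×0.65×0.58 + 0.7024×0.35×0.42 + 0.979168×0.35×0.58
        = 0.019110 + 0.352457 + 0.103253 + 0.198771 = 0.673591
Keeping only the overloaded truck-present terms gives 0.551228, so
  P(overloaded truck | strain alarm) = 0.551228 / 0.673591 ≈ 0.8183

Now also conditioning on structural fatigue=true:
P(strain alarm | structural fatigue) = 0.7024×0.42 + 0.979168×0.58 = 0.295008 + 0.567917 = 0.862925
The overloaded truck-present share is 0.979168×0.58 = 0.567917.
So P(overloaded truck | strain alarm, structural fatigue) = 0.567917/0.862925 ≈ 0.6581.
The drop from 0.8183 to 0.6581 is the explaining-away (discounting) effect.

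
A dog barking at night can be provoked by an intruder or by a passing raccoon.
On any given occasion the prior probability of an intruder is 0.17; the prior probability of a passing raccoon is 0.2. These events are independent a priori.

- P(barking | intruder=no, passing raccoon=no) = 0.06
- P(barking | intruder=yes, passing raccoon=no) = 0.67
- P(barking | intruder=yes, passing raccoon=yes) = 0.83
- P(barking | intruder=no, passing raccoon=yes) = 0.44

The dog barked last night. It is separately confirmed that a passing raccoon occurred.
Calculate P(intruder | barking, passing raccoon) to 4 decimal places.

By total probability over both values of intruder:
  P(barking | passing raccoon) = 0.44*0.83 + 0.83*0.17
        = 0.365200 + 0.141100 = 0.506300
Keeping only the intruder-present terms gives 0.141100, so
  P(intruder | barking, passing raccoon) = 0.141100 / 0.506300 ≈ 0.2787

P(intruder | barking, passing raccoon) ≈ 0.2787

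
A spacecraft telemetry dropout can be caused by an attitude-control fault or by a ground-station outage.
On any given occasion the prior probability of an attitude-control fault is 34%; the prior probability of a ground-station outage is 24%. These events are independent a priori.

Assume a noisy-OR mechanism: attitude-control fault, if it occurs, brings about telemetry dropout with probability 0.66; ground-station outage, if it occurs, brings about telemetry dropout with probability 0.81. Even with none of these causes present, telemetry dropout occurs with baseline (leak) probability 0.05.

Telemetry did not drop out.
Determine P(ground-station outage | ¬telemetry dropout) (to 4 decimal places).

Under noisy-OR, P(telemetry dropout | causes) = 1 − (1−0.05)·∏(1−qᵢ) over the active causes.
Sum P(¬telemetry dropout|·) weighted by the priors over the 4 (attitude-control fault, ground-station outage) configurations:
  P(¬telemetry dropout) = 0.95*0.66*0.76 + 0.1805*0.66*0.24 + 0.323*0.34*0.76 + 0.06137*0.34*0.24
        = 0.476520 + 0.028591 + 0.083463 + 0.005008 = 0.593582
The terms with ground-station outage present sum to 0.033599, so
  P(ground-station outage | ¬telemetry dropout) = 0.033599 / 0.593582 ≈ 0.0566

P(ground-station outage | ¬telemetry dropout) ≈ 0.0566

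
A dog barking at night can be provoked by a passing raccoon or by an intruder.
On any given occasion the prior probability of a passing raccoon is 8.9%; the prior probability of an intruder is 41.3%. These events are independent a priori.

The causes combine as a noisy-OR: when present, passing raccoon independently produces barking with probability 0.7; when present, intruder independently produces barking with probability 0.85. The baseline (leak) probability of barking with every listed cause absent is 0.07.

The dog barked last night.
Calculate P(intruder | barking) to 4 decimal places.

P(intruder | barking) ≈ 0.8270

Under noisy-OR, P(barking | causes) = 1 − (1−0.07)·∏(1−qᵢ) over the active causes.
P(barking) = 0.07×0.911×0.587 + 0.8605×0.911×0.413 + 0.721×0.089×0.587 + 0.95815×0.089×0.413 = 0.037433 + 0.323757 + 0.037667 + 0.035219 = 0.434076
The intruder-present share is 0.323757 + 0.035219 = 0.358976.
P(intruder | barking) = 0.358976 / 0.434076 ≈ 0.8270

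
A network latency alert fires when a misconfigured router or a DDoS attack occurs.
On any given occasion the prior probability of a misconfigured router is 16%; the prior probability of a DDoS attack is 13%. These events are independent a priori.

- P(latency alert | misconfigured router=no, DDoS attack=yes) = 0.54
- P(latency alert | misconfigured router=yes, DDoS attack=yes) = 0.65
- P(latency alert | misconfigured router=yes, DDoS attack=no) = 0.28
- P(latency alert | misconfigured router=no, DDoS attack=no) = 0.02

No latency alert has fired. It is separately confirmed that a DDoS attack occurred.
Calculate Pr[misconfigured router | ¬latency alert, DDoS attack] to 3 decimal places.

P(¬latency alert | DDoS attack) = 0.46*0.84 + 0.35*0.16 = 0.386400 + 0.056000 = 0.442400
Of this, 0.056000 comes from 0.35*0.16 (the misconfigured router=true cases).
Hence the posterior is 0.056000/0.442400 ≈ 0.127.

Pr[misconfigured router | ¬latency alert, DDoS attack] ≈ 0.127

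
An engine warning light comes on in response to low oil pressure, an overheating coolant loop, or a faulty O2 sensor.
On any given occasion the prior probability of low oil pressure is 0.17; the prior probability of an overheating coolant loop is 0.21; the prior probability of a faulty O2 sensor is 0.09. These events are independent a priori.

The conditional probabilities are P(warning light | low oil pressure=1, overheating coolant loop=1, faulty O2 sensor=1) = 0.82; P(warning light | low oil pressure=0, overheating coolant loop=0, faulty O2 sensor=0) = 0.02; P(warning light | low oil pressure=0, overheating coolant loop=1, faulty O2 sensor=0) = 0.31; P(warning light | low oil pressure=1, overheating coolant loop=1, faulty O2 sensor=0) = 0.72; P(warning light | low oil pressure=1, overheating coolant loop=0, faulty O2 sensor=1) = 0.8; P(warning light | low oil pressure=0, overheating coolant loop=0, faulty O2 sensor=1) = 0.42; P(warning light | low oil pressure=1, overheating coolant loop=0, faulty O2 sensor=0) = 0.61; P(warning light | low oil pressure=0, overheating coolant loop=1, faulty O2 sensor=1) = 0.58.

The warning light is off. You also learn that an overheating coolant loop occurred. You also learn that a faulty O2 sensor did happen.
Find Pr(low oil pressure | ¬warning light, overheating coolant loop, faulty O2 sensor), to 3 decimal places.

Pr(low oil pressure | ¬warning light, overheating coolant loop, faulty O2 sensor) ≈ 0.081

Numerator (weight on configurations with low oil pressure): 0.18*0.17 = 0.030600
Normalizer over all consistent configurations: 0.42*0.83 + 0.18*0.17 = 0.379200
P(low oil pressure | ¬warning light, overheating coolant loop, faulty O2 sensor) = 0.030600/0.379200 ≈ 0.081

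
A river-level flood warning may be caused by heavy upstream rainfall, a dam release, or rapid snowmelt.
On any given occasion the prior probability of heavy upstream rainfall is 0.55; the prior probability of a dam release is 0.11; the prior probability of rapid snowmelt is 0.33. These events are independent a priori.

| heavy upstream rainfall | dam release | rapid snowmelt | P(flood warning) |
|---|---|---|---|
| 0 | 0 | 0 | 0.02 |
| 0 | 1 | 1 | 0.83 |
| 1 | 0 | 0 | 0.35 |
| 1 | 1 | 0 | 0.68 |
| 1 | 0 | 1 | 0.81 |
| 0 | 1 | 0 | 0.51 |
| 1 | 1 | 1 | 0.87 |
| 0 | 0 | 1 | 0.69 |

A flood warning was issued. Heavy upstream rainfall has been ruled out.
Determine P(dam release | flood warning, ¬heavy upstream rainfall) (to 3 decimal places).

P(dam release | flood warning, ¬heavy upstream rainfall) ≈ 0.240

P(flood warning | ¬heavy upstream rainfall) = 0.02·0.89·0.67 + 0.69·0.89·0.33 + 0.51·0.11·0.67 + 0.83·0.11·0.33 = 0.011926 + 0.202653 + 0.037587 + 0.030129 = 0.282295
The dam release-present share is 0.037587 + 0.030129 = 0.067716.
So P(dam release | flood warning, ¬heavy upstream rainfall) = 0.067716/0.282295 ≈ 0.240.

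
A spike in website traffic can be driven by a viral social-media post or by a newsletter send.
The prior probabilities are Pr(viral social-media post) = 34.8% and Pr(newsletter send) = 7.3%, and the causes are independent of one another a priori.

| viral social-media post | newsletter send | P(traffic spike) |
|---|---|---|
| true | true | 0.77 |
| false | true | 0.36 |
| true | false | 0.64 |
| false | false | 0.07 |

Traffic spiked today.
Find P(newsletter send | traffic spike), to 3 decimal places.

P(traffic spike) = 0.07×0.652×0.927 + 0.36×0.652×0.073 + 0.64×0.348×0.927 + 0.77×0.348×0.073 = 0.042308 + 0.017135 + 0.206461 + 0.019561 = 0.285465
Restricting to configurations with newsletter send present: 0.017135 + 0.019561 = 0.036696.
Hence the posterior is 0.036696/0.285465 ≈ 0.129.

P(newsletter send | traffic spike) ≈ 0.129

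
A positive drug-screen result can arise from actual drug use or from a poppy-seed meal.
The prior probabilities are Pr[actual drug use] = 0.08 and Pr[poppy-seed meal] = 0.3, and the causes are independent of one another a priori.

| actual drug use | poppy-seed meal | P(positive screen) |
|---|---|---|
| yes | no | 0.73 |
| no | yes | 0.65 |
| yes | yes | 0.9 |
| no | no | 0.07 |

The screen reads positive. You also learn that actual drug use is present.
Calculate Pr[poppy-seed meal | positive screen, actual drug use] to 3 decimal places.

Pr[poppy-seed meal | positive screen, actual drug use] ≈ 0.346

Numerator (weight on configurations with poppy-seed meal): 0.9×0.3 = 0.270000
Denominator P(positive screen | actual drug use): 0.73×0.7 + 0.9×0.3 = 0.781000
Posterior = 0.270000 / 0.781000 ≈ 0.346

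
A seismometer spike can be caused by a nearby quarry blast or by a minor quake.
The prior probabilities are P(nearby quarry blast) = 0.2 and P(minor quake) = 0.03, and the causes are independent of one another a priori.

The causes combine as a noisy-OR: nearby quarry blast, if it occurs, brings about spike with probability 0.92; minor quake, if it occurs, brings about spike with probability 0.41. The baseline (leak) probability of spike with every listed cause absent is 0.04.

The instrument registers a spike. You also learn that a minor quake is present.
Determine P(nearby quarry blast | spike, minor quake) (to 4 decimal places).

Under noisy-OR, P(spike | causes) = 1 − (1−0.04)·∏(1−qᵢ) over the active causes.
Sum P(spike|·) weighted by the priors over both values of nearby quarry blast:
  P(spike | minor quake) = 0.4336×0.8 + 0.954688×0.2
        = 0.346880 + 0.190938 = 0.537818
The terms with nearby quarry blast present sum to 0.190938, so
  P(nearby quarry blast | spike, minor quake) = 0.190938 / 0.537818 ≈ 0.3550

P(nearby quarry blast | spike, minor quake) ≈ 0.3550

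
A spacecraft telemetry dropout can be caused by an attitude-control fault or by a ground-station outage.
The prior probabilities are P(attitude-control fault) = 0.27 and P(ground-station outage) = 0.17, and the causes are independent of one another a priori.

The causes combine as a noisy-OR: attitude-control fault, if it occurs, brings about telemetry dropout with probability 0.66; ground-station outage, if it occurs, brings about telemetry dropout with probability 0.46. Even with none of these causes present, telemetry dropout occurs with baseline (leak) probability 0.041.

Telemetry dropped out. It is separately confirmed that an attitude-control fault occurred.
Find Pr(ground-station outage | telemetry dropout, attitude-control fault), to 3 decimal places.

Pr(ground-station outage | telemetry dropout, attitude-control fault) ≈ 0.200

Under noisy-OR, P(telemetry dropout | causes) = 1 − (1−0.041)·∏(1−qᵢ) over the active causes.
For the numerator, keep only ground-station outage=true terms: 0.823928×0.17 = 0.140068
Normalizer over all consistent configurations: 0.67394×0.83 + 0.823928×0.17 = 0.699438
Posterior = 0.140068 / 0.699438 ≈ 0.200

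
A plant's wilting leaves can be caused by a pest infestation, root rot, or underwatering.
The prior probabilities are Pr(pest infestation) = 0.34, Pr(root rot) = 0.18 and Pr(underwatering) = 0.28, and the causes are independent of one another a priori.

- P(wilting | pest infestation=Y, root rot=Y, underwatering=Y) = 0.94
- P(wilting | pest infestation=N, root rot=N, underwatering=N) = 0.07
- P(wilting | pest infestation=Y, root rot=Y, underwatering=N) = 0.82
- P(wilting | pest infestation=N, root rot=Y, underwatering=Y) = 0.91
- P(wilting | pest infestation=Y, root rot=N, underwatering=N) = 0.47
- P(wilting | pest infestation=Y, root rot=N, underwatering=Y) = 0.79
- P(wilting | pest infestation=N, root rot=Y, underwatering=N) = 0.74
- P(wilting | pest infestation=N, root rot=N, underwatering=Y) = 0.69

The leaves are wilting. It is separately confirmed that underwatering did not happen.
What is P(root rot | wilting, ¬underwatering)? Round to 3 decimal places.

P(root rot | wilting, ¬underwatering) ≈ 0.450

Weight on root rot=true, given the evidence: 0.087912 + 0.050184 = 0.138096
Normalizer over all consistent configurations: 0.07×0.66×0.82 + 0.74×0.66×0.18 + 0.47×0.34×0.82 + 0.82×0.34×0.18 = 0.307016
P(root rot | wilting, ¬underwatering) = 0.138096/0.307016 ≈ 0.450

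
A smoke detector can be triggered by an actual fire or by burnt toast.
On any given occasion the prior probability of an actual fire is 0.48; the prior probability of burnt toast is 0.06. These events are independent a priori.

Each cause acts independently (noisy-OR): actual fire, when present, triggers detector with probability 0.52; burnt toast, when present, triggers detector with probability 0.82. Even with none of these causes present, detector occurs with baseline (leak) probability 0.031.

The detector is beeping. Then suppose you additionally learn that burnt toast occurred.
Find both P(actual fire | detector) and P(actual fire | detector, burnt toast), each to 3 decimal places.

Under noisy-OR, P(detector | causes) = 1 − (1−0.031)·∏(1−qᵢ) over the active causes.
Weight on actual fire=true, given the evidence: 0.241338 + 0.026389 = 0.267727
The normalizing constant is 0.031·0.52·0.94 + 0.82558·0.52·0.06 + 0.53488·0.48·0.94 + 0.916278·0.48·0.06 = 0.308638
P(actual fire | detector) = 0.267727/0.308638 ≈ 0.867

Now condition on the additional information:
Numerator (weight on configurations with actual fire): 0.916278·0.48 = 0.439813
Normalizer over all consistent configurations: 0.82558·0.52 + 0.916278·0.48 = 0.869115
P(actual fire | detector, burnt toast) = 0.439813/0.869115 ≈ 0.506
The drop from 0.867 to 0.506 is the explaining-away (discounting) effect.

P(actual fire | detector) ≈ 0.867; P(actual fire | detector, burnt toast) ≈ 0.506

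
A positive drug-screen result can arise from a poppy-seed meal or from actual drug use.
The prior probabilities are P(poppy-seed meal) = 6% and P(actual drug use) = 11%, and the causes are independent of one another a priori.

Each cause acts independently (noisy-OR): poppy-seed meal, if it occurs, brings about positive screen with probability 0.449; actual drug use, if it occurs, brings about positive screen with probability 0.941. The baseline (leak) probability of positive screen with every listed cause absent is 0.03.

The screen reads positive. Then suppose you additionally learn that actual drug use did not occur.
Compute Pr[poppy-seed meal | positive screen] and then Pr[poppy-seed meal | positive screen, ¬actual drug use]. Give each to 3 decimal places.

Pr[poppy-seed meal | positive screen] ≈ 0.203; Pr[poppy-seed meal | positive screen, ¬actual drug use] ≈ 0.498

Under noisy-OR, P(positive screen | causes) = 1 − (1−0.03)·∏(1−qᵢ) over the active causes.
Numerator (weight on configurations with poppy-seed meal): 0.024859 + 0.006392 = 0.031251
The normalizing constant is 0.03*0.94*0.89 + 0.94277*0.94*0.11 + 0.46553*0.06*0.89 + 0.968466*0.06*0.11 = 0.153831
P(poppy-seed meal | positive screen) = 0.031251/0.153831 ≈ 0.203

Now also conditioning on actual drug use≠true:
By total probability over both values of poppy-seed meal:
  P(positive screen | ¬actual drug use) = 0.03×0.94 + 0.46553×0.06
        = 0.028200 + 0.027932 = 0.056132
Keeping only the poppy-seed meal-present terms gives 0.027932, so
  P(poppy-seed meal | positive screen, ¬actual drug use) = 0.027932 / 0.056132 ≈ 0.498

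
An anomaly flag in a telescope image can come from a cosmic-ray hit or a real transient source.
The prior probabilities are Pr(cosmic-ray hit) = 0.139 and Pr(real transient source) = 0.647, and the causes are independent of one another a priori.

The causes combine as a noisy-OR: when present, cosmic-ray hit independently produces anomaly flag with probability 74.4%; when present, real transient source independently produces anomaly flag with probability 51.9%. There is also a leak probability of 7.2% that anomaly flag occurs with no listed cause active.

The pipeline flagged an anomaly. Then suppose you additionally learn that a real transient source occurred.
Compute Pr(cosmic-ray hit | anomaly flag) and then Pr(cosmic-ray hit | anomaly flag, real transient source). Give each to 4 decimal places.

Under noisy-OR, P(anomaly flag | causes) = 1 − (1−0.072)·∏(1−qᵢ) over the active causes.
P(anomaly flag) = 0.072*0.861*0.353 + 0.553632*0.861*0.647 + 0.762432*0.139*0.353 + 0.88573*0.139*0.647 = 0.021883 + 0.308410 + 0.037410 + 0.079656 = 0.447359
Restricting to configurations with cosmic-ray hit present: 0.037410 + 0.079656 = 0.117066.
So P(cosmic-ray hit | anomaly flag) = 0.117066/0.447359 ≈ 0.2617.

With the extra evidence:
P(anomaly flag | real transient source) = 0.553632·0.861 + 0.88573·0.139 = 0.476677 + 0.123116 = 0.599793
Restricting to configurations with cosmic-ray hit present: 0.88573·0.139 = 0.123116.
P(cosmic-ray hit | anomaly flag, real transient source) = 0.123116 / 0.599793 ≈ 0.2053

Pr(cosmic-ray hit | anomaly flag) ≈ 0.2617; Pr(cosmic-ray hit | anomaly flag, real transient source) ≈ 0.2053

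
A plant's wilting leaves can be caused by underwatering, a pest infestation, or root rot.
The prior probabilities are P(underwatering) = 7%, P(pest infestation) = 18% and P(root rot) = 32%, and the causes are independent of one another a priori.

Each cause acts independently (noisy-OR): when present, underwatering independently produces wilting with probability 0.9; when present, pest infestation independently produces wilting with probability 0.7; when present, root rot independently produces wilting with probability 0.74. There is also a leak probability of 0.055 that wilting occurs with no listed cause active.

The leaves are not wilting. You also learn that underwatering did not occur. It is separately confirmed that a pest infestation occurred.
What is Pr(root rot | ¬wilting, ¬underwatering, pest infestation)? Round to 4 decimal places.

Pr(root rot | ¬wilting, ¬underwatering, pest infestation) ≈ 0.1090

Under noisy-OR, P(wilting | causes) = 1 − (1−0.055)·∏(1−qᵢ) over the active causes.
P(¬wilting | ¬underwatering, pest infestation) = 0.2835*0.68 + 0.07371*0.32 = 0.192780 + 0.023587 = 0.216367
Of this, 0.023587 comes from 0.07371*0.32 (the root rot=true cases).
P(root rot | ¬wilting, ¬underwatering, pest infestation) = 0.023587 / 0.216367 ≈ 0.1090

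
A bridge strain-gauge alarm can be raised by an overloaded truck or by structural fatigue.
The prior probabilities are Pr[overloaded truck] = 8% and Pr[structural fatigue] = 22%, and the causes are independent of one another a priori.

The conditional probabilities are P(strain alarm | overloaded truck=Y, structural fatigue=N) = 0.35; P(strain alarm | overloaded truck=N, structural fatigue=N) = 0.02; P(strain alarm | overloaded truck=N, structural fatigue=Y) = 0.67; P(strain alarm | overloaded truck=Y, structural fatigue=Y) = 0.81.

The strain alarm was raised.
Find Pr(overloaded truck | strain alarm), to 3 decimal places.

P(strain alarm) = 0.02*0.92*0.78 + 0.67*0.92*0.22 + 0.35*0.08*0.78 + 0.81*0.08*0.22 = 0.014352 + 0.135608 + 0.021840 + 0.014256 = 0.186056
Restricting to configurations with overloaded truck present: 0.021840 + 0.014256 = 0.036096.
So P(overloaded truck | strain alarm) = 0.036096/0.186056 ≈ 0.194.

Pr(overloaded truck | strain alarm) ≈ 0.194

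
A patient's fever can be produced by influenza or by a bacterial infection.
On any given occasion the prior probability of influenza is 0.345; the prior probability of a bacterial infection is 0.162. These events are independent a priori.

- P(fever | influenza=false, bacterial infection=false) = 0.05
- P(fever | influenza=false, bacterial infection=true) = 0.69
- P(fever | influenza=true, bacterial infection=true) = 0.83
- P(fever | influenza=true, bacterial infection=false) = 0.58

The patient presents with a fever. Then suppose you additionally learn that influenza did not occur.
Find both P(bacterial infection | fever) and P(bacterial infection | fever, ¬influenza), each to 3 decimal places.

Weight on bacterial infection=true, given the evidence: 0.073216 + 0.046389 = 0.119605
Denominator P(fever): 0.05*0.655*0.838 + 0.69*0.655*0.162 + 0.58*0.345*0.838 + 0.83*0.345*0.162 = 0.314734
P(bacterial infection | fever) = 0.119605/0.314734 ≈ 0.380

Now condition on the additional information:
Enumerate both values of bacterial infection and weight by the priors:
  P(fever | ¬influenza) = 0.05×0.838 + 0.69×0.162
        = 0.041900 + 0.111780 = 0.153680
Configurations with bacterial infection contribute 0.111780, so
  P(bacterial infection | fever, ¬influenza) = 0.111780 / 0.153680 ≈ 0.727

P(bacterial infection | fever) ≈ 0.380; P(bacterial infection | fever, ¬influenza) ≈ 0.727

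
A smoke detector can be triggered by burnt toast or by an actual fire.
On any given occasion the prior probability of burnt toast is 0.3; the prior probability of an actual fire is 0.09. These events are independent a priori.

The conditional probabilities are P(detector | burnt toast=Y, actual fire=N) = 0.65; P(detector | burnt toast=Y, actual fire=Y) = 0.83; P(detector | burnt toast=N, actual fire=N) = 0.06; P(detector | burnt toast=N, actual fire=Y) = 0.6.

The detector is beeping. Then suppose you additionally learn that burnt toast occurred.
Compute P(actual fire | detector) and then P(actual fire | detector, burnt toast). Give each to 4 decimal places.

Numerator (weight on configurations with actual fire): 0.037800 + 0.022410 = 0.060210
Normalizer over all consistent configurations: 0.06×0.7×0.91 + 0.6×0.7×0.09 + 0.65×0.3×0.91 + 0.83×0.3×0.09 = 0.275880
Posterior = 0.060210 / 0.275880 ≈ 0.2182

With the extra evidence:
P(detector | burnt toast) = 0.65*0.91 + 0.83*0.09 = 0.591500 + 0.074700 = 0.666200
Restricting to configurations with actual fire present: 0.83*0.09 = 0.074700.
So P(actual fire | detector, burnt toast) = 0.074700/0.666200 ≈ 0.1121.

P(actual fire | detector) ≈ 0.2182; P(actual fire | detector, burnt toast) ≈ 0.1121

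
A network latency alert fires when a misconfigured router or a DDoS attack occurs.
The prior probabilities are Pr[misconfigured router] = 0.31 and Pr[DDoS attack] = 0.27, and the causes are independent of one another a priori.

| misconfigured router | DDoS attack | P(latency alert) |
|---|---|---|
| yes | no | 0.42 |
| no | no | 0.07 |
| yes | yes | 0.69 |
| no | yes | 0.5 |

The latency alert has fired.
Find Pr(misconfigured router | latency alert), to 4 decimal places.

P(latency alert) = 0.07×0.69×0.73 + 0.5×0.69×0.27 + 0.42×0.31×0.73 + 0.69×0.31×0.27 = 0.035259 + 0.093150 + 0.095046 + 0.057753 = 0.281208
Restricting to configurations with misconfigured router present: 0.095046 + 0.057753 = 0.152799.
Hence the posterior is 0.152799/0.281208 ≈ 0.5434.

Pr(misconfigured router | latency alert) ≈ 0.5434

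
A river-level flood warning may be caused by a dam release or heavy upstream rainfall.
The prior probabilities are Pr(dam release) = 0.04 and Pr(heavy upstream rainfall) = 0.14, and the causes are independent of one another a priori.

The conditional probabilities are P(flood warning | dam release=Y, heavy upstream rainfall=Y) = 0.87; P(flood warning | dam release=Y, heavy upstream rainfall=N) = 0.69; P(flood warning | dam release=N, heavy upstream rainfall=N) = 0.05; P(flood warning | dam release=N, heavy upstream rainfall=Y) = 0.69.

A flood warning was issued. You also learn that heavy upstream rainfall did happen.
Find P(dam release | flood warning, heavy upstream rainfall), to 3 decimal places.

P(dam release | flood warning, heavy upstream rainfall) ≈ 0.050

For the numerator, keep only dam release=true terms: 0.87*0.04 = 0.034800
Normalizer over all consistent configurations: 0.69*0.96 + 0.87*0.04 = 0.697200
Posterior = 0.034800 / 0.697200 ≈ 0.050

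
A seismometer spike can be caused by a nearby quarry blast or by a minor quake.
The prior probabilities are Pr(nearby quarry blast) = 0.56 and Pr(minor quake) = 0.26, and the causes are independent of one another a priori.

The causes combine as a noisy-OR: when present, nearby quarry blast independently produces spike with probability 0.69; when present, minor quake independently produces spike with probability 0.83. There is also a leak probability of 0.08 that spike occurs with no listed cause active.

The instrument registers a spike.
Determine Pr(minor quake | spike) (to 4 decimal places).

Under noisy-OR, P(spike | causes) = 1 − (1−0.08)·∏(1−qᵢ) over the active causes.
P(spike) = 0.08·0.44·0.74 + 0.8436·0.44·0.26 + 0.7148·0.56·0.74 + 0.951516·0.56·0.26 = 0.026048 + 0.096508 + 0.296213 + 0.138541 = 0.557310
Of this, 0.235049 comes from 0.096508 + 0.138541 (the minor quake=true cases).
P(minor quake | spike) = 0.235049 / 0.557310 ≈ 0.4218

Pr(minor quake | spike) ≈ 0.4218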